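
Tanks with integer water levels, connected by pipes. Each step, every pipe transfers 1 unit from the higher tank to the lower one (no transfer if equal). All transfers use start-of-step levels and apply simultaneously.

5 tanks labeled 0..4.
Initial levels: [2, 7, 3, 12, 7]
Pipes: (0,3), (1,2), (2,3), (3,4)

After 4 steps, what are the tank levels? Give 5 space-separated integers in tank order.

Step 1: flows [3->0,1->2,3->2,3->4] -> levels [3 6 5 9 8]
Step 2: flows [3->0,1->2,3->2,3->4] -> levels [4 5 7 6 9]
Step 3: flows [3->0,2->1,2->3,4->3] -> levels [5 6 5 7 8]
Step 4: flows [3->0,1->2,3->2,4->3] -> levels [6 5 7 6 7]

Answer: 6 5 7 6 7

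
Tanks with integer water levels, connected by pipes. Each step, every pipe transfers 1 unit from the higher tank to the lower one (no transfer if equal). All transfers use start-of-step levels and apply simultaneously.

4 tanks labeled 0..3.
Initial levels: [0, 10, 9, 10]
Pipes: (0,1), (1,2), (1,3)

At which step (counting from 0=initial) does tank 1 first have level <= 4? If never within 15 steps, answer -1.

Answer: -1

Derivation:
Step 1: flows [1->0,1->2,1=3] -> levels [1 8 10 10]
Step 2: flows [1->0,2->1,3->1] -> levels [2 9 9 9]
Step 3: flows [1->0,1=2,1=3] -> levels [3 8 9 9]
Step 4: flows [1->0,2->1,3->1] -> levels [4 9 8 8]
Step 5: flows [1->0,1->2,1->3] -> levels [5 6 9 9]
Step 6: flows [1->0,2->1,3->1] -> levels [6 7 8 8]
Step 7: flows [1->0,2->1,3->1] -> levels [7 8 7 7]
Step 8: flows [1->0,1->2,1->3] -> levels [8 5 8 8]
Step 9: flows [0->1,2->1,3->1] -> levels [7 8 7 7]
  -> period-2 cycle (repeats step 7); tank 1 never drops to <=4
Tank 1 never reaches <=4 within 15 steps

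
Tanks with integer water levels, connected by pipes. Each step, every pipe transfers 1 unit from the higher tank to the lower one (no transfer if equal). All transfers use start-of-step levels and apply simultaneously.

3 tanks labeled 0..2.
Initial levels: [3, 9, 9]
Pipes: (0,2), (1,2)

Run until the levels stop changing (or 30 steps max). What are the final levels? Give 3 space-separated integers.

Step 1: flows [2->0,1=2] -> levels [4 9 8]
Step 2: flows [2->0,1->2] -> levels [5 8 8]
Step 3: flows [2->0,1=2] -> levels [6 8 7]
Step 4: flows [2->0,1->2] -> levels [7 7 7]
Step 5: flows [0=2,1=2] -> levels [7 7 7]
  -> stable (no change)

Answer: 7 7 7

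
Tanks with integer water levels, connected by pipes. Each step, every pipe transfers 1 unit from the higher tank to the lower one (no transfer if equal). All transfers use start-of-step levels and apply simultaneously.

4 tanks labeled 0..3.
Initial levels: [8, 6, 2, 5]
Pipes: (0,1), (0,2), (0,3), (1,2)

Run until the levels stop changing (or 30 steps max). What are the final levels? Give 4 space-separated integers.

Answer: 7 4 5 5

Derivation:
Step 1: flows [0->1,0->2,0->3,1->2] -> levels [5 6 4 6]
Step 2: flows [1->0,0->2,3->0,1->2] -> levels [6 4 6 5]
Step 3: flows [0->1,0=2,0->3,2->1] -> levels [4 6 5 6]
Step 4: flows [1->0,2->0,3->0,1->2] -> levels [7 4 5 5]
Step 5: flows [0->1,0->2,0->3,2->1] -> levels [4 6 5 6]
  -> period-2 cycle: step 5 state = step 3 state; never stabilizes
  -> state at step 30: (30-3) mod 2 = 1, same as step 4 -> [7 4 5 5]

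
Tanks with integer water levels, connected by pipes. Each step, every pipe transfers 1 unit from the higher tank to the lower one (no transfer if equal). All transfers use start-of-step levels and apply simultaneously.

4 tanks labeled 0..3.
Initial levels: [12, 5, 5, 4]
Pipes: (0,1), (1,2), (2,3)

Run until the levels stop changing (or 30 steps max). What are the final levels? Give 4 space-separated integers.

Answer: 7 6 7 6

Derivation:
Step 1: flows [0->1,1=2,2->3] -> levels [11 6 4 5]
Step 2: flows [0->1,1->2,3->2] -> levels [10 6 6 4]
Step 3: flows [0->1,1=2,2->3] -> levels [9 7 5 5]
Step 4: flows [0->1,1->2,2=3] -> levels [8 7 6 5]
Step 5: flows [0->1,1->2,2->3] -> levels [7 7 6 6]
Step 6: flows [0=1,1->2,2=3] -> levels [7 6 7 6]
Step 7: flows [0->1,2->1,2->3] -> levels [6 8 5 7]
Step 8: flows [1->0,1->2,3->2] -> levels [7 6 7 6]
  -> period-2 cycle: step 8 state = step 6 state; never stabilizes
  -> state at step 30: (30-6) mod 2 = 0, same as step 6 -> [7 6 7 6]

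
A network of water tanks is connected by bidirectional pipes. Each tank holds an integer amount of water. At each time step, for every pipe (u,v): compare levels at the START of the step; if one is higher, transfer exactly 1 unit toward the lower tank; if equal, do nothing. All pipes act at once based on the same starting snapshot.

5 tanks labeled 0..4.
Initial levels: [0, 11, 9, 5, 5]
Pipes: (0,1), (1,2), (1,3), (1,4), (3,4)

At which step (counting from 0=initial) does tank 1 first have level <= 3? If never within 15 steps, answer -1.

Answer: 6

Derivation:
Step 1: flows [1->0,1->2,1->3,1->4,3=4] -> levels [1 7 10 6 6]
Step 2: flows [1->0,2->1,1->3,1->4,3=4] -> levels [2 5 9 7 7]
Step 3: flows [1->0,2->1,3->1,4->1,3=4] -> levels [3 7 8 6 6]
Step 4: flows [1->0,2->1,1->3,1->4,3=4] -> levels [4 5 7 7 7]
Step 5: flows [1->0,2->1,3->1,4->1,3=4] -> levels [5 7 6 6 6]
Step 6: flows [1->0,1->2,1->3,1->4,3=4] -> levels [6 3 7 7 7]
Tank 1 first reaches <=3 at step 6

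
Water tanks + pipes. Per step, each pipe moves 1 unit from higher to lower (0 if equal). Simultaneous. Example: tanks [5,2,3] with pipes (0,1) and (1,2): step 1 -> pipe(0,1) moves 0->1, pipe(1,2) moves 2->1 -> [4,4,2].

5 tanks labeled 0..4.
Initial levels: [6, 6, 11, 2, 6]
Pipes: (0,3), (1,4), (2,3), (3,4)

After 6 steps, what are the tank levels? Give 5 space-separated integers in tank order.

Answer: 7 5 7 5 7

Derivation:
Step 1: flows [0->3,1=4,2->3,4->3] -> levels [5 6 10 5 5]
Step 2: flows [0=3,1->4,2->3,3=4] -> levels [5 5 9 6 6]
Step 3: flows [3->0,4->1,2->3,3=4] -> levels [6 6 8 6 5]
Step 4: flows [0=3,1->4,2->3,3->4] -> levels [6 5 7 6 7]
Step 5: flows [0=3,4->1,2->3,4->3] -> levels [6 6 6 8 5]
Step 6: flows [3->0,1->4,3->2,3->4] -> levels [7 5 7 5 7]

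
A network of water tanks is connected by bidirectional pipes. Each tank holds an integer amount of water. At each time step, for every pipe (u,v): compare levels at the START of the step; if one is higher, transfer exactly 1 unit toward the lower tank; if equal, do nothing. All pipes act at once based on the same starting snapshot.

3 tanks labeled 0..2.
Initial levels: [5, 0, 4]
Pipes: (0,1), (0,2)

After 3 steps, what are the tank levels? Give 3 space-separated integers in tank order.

Step 1: flows [0->1,0->2] -> levels [3 1 5]
Step 2: flows [0->1,2->0] -> levels [3 2 4]
Step 3: flows [0->1,2->0] -> levels [3 3 3]

Answer: 3 3 3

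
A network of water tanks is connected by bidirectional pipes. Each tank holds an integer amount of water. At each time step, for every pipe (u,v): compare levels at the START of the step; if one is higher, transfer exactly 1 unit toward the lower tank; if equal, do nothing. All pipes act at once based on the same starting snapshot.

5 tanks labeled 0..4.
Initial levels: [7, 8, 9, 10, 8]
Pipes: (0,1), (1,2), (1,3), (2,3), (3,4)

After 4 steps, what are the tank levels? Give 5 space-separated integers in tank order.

Step 1: flows [1->0,2->1,3->1,3->2,3->4] -> levels [8 9 9 7 9]
Step 2: flows [1->0,1=2,1->3,2->3,4->3] -> levels [9 7 8 10 8]
Step 3: flows [0->1,2->1,3->1,3->2,3->4] -> levels [8 10 8 7 9]
Step 4: flows [1->0,1->2,1->3,2->3,4->3] -> levels [9 7 8 10 8]

Answer: 9 7 8 10 8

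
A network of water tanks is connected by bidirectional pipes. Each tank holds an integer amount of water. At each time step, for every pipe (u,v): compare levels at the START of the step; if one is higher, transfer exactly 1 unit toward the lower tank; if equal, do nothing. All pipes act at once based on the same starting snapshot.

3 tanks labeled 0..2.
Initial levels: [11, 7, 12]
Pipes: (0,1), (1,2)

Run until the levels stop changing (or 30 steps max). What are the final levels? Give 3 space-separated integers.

Answer: 9 11 10

Derivation:
Step 1: flows [0->1,2->1] -> levels [10 9 11]
Step 2: flows [0->1,2->1] -> levels [9 11 10]
Step 3: flows [1->0,1->2] -> levels [10 9 11]
  -> period-2 cycle: step 3 state = step 1 state; never stabilizes
  -> state at step 30: (30-1) mod 2 = 1, same as step 2 -> [9 11 10]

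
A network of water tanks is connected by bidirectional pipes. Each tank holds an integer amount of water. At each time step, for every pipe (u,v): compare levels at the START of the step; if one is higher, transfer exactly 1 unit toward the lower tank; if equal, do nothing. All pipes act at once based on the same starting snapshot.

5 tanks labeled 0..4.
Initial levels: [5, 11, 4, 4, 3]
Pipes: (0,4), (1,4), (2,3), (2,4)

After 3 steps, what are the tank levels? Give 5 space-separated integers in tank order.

Answer: 5 8 4 4 6

Derivation:
Step 1: flows [0->4,1->4,2=3,2->4] -> levels [4 10 3 4 6]
Step 2: flows [4->0,1->4,3->2,4->2] -> levels [5 9 5 3 5]
Step 3: flows [0=4,1->4,2->3,2=4] -> levels [5 8 4 4 6]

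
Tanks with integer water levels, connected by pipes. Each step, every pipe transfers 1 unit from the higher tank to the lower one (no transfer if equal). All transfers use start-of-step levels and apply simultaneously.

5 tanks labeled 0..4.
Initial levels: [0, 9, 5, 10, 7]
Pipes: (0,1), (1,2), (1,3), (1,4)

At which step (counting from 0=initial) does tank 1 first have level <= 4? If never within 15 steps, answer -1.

Answer: 6

Derivation:
Step 1: flows [1->0,1->2,3->1,1->4] -> levels [1 7 6 9 8]
Step 2: flows [1->0,1->2,3->1,4->1] -> levels [2 7 7 8 7]
Step 3: flows [1->0,1=2,3->1,1=4] -> levels [3 7 7 7 7]
Step 4: flows [1->0,1=2,1=3,1=4] -> levels [4 6 7 7 7]
Step 5: flows [1->0,2->1,3->1,4->1] -> levels [5 8 6 6 6]
Step 6: flows [1->0,1->2,1->3,1->4] -> levels [6 4 7 7 7]
Tank 1 first reaches <=4 at step 6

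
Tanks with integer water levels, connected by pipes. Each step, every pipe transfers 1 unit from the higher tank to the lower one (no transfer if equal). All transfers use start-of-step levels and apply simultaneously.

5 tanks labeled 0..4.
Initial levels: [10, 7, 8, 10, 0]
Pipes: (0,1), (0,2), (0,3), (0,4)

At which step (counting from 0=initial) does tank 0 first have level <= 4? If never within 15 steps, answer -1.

Step 1: flows [0->1,0->2,0=3,0->4] -> levels [7 8 9 10 1]
Step 2: flows [1->0,2->0,3->0,0->4] -> levels [9 7 8 9 2]
Step 3: flows [0->1,0->2,0=3,0->4] -> levels [6 8 9 9 3]
Step 4: flows [1->0,2->0,3->0,0->4] -> levels [8 7 8 8 4]
Step 5: flows [0->1,0=2,0=3,0->4] -> levels [6 8 8 8 5]
Step 6: flows [1->0,2->0,3->0,0->4] -> levels [8 7 7 7 6]
Step 7: flows [0->1,0->2,0->3,0->4] -> levels [4 8 8 8 7]
Tank 0 first reaches <=4 at step 7

Answer: 7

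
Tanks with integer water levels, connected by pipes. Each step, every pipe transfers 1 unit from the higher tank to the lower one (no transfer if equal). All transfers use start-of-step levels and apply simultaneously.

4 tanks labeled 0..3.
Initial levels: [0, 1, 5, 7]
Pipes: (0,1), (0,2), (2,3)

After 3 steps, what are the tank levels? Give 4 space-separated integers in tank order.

Answer: 2 2 4 5

Derivation:
Step 1: flows [1->0,2->0,3->2] -> levels [2 0 5 6]
Step 2: flows [0->1,2->0,3->2] -> levels [2 1 5 5]
Step 3: flows [0->1,2->0,2=3] -> levels [2 2 4 5]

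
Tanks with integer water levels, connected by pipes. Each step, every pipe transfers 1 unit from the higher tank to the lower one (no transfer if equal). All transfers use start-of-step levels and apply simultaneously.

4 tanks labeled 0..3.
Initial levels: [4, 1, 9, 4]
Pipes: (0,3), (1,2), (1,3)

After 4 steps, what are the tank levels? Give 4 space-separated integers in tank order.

Step 1: flows [0=3,2->1,3->1] -> levels [4 3 8 3]
Step 2: flows [0->3,2->1,1=3] -> levels [3 4 7 4]
Step 3: flows [3->0,2->1,1=3] -> levels [4 5 6 3]
Step 4: flows [0->3,2->1,1->3] -> levels [3 5 5 5]

Answer: 3 5 5 5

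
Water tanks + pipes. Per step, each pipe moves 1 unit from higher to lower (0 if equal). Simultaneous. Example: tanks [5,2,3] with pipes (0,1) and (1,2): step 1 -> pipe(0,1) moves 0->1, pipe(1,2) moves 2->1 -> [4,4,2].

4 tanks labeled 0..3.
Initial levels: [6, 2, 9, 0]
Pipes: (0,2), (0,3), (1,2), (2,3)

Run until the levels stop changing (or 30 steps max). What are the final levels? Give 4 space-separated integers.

Answer: 5 5 3 4

Derivation:
Step 1: flows [2->0,0->3,2->1,2->3] -> levels [6 3 6 2]
Step 2: flows [0=2,0->3,2->1,2->3] -> levels [5 4 4 4]
Step 3: flows [0->2,0->3,1=2,2=3] -> levels [3 4 5 5]
Step 4: flows [2->0,3->0,2->1,2=3] -> levels [5 5 3 4]
Step 5: flows [0->2,0->3,1->2,3->2] -> levels [3 4 6 4]
Step 6: flows [2->0,3->0,2->1,2->3] -> levels [5 5 3 4]
  -> period-2 cycle: step 6 state = step 4 state; never stabilizes
  -> state at step 30: (30-4) mod 2 = 0, same as step 4 -> [5 5 3 4]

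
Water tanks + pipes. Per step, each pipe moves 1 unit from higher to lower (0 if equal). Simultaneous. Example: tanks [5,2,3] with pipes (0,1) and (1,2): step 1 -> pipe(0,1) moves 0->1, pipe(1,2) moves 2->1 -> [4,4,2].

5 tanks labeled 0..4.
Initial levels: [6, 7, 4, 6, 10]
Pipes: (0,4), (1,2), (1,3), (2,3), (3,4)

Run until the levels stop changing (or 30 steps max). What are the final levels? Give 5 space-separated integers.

Answer: 6 7 7 5 8

Derivation:
Step 1: flows [4->0,1->2,1->3,3->2,4->3] -> levels [7 5 6 7 8]
Step 2: flows [4->0,2->1,3->1,3->2,4->3] -> levels [8 7 6 6 6]
Step 3: flows [0->4,1->2,1->3,2=3,3=4] -> levels [7 5 7 7 7]
Step 4: flows [0=4,2->1,3->1,2=3,3=4] -> levels [7 7 6 6 7]
Step 5: flows [0=4,1->2,1->3,2=3,4->3] -> levels [7 5 7 8 6]
Step 6: flows [0->4,2->1,3->1,3->2,3->4] -> levels [6 7 7 5 8]
Step 7: flows [4->0,1=2,1->3,2->3,4->3] -> levels [7 6 6 8 6]
Step 8: flows [0->4,1=2,3->1,3->2,3->4] -> levels [6 7 7 5 8]
  -> period-2 cycle: step 8 state = step 6 state; never stabilizes
  -> state at step 30: (30-6) mod 2 = 0, same as step 6 -> [6 7 7 5 8]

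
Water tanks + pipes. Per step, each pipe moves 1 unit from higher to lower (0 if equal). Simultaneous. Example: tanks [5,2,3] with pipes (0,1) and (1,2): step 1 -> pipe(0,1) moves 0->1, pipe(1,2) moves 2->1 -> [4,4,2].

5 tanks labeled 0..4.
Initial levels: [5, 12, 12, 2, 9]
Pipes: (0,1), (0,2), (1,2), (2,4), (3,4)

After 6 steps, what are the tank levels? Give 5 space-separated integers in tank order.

Answer: 9 9 7 7 8

Derivation:
Step 1: flows [1->0,2->0,1=2,2->4,4->3] -> levels [7 11 10 3 9]
Step 2: flows [1->0,2->0,1->2,2->4,4->3] -> levels [9 9 9 4 9]
Step 3: flows [0=1,0=2,1=2,2=4,4->3] -> levels [9 9 9 5 8]
Step 4: flows [0=1,0=2,1=2,2->4,4->3] -> levels [9 9 8 6 8]
Step 5: flows [0=1,0->2,1->2,2=4,4->3] -> levels [8 8 10 7 7]
Step 6: flows [0=1,2->0,2->1,2->4,3=4] -> levels [9 9 7 7 8]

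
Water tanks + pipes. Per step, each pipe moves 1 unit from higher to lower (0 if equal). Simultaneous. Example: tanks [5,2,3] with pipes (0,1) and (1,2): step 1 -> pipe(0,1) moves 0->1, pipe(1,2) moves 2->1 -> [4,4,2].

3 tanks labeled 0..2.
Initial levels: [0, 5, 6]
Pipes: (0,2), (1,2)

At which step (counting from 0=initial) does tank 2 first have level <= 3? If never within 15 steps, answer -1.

Step 1: flows [2->0,2->1] -> levels [1 6 4]
Step 2: flows [2->0,1->2] -> levels [2 5 4]
Step 3: flows [2->0,1->2] -> levels [3 4 4]
Step 4: flows [2->0,1=2] -> levels [4 4 3]
Tank 2 first reaches <=3 at step 4

Answer: 4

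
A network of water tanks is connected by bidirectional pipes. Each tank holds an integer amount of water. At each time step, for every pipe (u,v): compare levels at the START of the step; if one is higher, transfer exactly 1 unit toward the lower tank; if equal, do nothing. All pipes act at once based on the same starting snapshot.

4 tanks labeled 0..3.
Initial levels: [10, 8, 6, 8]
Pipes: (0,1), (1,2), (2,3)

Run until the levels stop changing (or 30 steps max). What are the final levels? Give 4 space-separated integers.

Step 1: flows [0->1,1->2,3->2] -> levels [9 8 8 7]
Step 2: flows [0->1,1=2,2->3] -> levels [8 9 7 8]
Step 3: flows [1->0,1->2,3->2] -> levels [9 7 9 7]
Step 4: flows [0->1,2->1,2->3] -> levels [8 9 7 8]
  -> period-2 cycle: step 4 state = step 2 state; never stabilizes
  -> state at step 30: (30-2) mod 2 = 0, same as step 2 -> [8 9 7 8]

Answer: 8 9 7 8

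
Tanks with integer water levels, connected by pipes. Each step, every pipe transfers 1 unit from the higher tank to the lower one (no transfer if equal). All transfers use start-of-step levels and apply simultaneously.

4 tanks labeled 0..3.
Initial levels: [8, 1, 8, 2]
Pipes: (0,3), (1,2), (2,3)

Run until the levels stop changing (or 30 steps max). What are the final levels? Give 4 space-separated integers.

Answer: 5 4 6 4

Derivation:
Step 1: flows [0->3,2->1,2->3] -> levels [7 2 6 4]
Step 2: flows [0->3,2->1,2->3] -> levels [6 3 4 6]
Step 3: flows [0=3,2->1,3->2] -> levels [6 4 4 5]
Step 4: flows [0->3,1=2,3->2] -> levels [5 4 5 5]
Step 5: flows [0=3,2->1,2=3] -> levels [5 5 4 5]
Step 6: flows [0=3,1->2,3->2] -> levels [5 4 6 4]
Step 7: flows [0->3,2->1,2->3] -> levels [4 5 4 6]
Step 8: flows [3->0,1->2,3->2] -> levels [5 4 6 4]
  -> period-2 cycle: step 8 state = step 6 state; never stabilizes
  -> state at step 30: (30-6) mod 2 = 0, same as step 6 -> [5 4 6 4]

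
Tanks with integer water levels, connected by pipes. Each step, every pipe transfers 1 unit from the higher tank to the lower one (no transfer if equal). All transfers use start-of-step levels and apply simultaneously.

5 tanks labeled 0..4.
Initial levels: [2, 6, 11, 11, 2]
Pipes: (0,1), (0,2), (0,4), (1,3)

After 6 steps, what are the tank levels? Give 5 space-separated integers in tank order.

Answer: 4 8 7 6 7

Derivation:
Step 1: flows [1->0,2->0,0=4,3->1] -> levels [4 6 10 10 2]
Step 2: flows [1->0,2->0,0->4,3->1] -> levels [5 6 9 9 3]
Step 3: flows [1->0,2->0,0->4,3->1] -> levels [6 6 8 8 4]
Step 4: flows [0=1,2->0,0->4,3->1] -> levels [6 7 7 7 5]
Step 5: flows [1->0,2->0,0->4,1=3] -> levels [7 6 6 7 6]
Step 6: flows [0->1,0->2,0->4,3->1] -> levels [4 8 7 6 7]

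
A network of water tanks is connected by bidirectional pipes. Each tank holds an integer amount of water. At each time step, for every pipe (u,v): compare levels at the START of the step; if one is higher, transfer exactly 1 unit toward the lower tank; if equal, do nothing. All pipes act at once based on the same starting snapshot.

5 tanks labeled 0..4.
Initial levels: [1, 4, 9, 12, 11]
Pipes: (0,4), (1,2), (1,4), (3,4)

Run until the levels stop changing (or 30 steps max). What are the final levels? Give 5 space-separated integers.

Answer: 7 7 8 7 8

Derivation:
Step 1: flows [4->0,2->1,4->1,3->4] -> levels [2 6 8 11 10]
Step 2: flows [4->0,2->1,4->1,3->4] -> levels [3 8 7 10 9]
Step 3: flows [4->0,1->2,4->1,3->4] -> levels [4 8 8 9 8]
Step 4: flows [4->0,1=2,1=4,3->4] -> levels [5 8 8 8 8]
Step 5: flows [4->0,1=2,1=4,3=4] -> levels [6 8 8 8 7]
Step 6: flows [4->0,1=2,1->4,3->4] -> levels [7 7 8 7 8]
Step 7: flows [4->0,2->1,4->1,4->3] -> levels [8 9 7 8 5]
Step 8: flows [0->4,1->2,1->4,3->4] -> levels [7 7 8 7 8]
  -> period-2 cycle: step 8 state = step 6 state; never stabilizes
  -> state at step 30: (30-6) mod 2 = 0, same as step 6 -> [7 7 8 7 8]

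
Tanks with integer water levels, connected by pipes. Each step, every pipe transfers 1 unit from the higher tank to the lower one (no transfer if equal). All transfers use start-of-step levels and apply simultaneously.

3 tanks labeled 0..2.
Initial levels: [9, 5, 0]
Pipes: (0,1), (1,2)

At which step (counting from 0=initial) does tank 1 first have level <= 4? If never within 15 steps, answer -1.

Step 1: flows [0->1,1->2] -> levels [8 5 1]
Step 2: flows [0->1,1->2] -> levels [7 5 2]
Step 3: flows [0->1,1->2] -> levels [6 5 3]
Step 4: flows [0->1,1->2] -> levels [5 5 4]
Step 5: flows [0=1,1->2] -> levels [5 4 5]
Tank 1 first reaches <=4 at step 5

Answer: 5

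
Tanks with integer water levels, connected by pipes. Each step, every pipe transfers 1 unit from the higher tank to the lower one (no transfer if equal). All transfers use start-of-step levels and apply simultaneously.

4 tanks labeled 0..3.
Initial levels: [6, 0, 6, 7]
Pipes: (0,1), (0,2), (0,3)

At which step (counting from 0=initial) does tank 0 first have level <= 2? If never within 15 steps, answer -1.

Step 1: flows [0->1,0=2,3->0] -> levels [6 1 6 6]
Step 2: flows [0->1,0=2,0=3] -> levels [5 2 6 6]
Step 3: flows [0->1,2->0,3->0] -> levels [6 3 5 5]
Step 4: flows [0->1,0->2,0->3] -> levels [3 4 6 6]
Step 5: flows [1->0,2->0,3->0] -> levels [6 3 5 5]
  -> period-2 cycle (repeats step 3); tank 0 never drops to <=2
Tank 0 never reaches <=2 within 15 steps

Answer: -1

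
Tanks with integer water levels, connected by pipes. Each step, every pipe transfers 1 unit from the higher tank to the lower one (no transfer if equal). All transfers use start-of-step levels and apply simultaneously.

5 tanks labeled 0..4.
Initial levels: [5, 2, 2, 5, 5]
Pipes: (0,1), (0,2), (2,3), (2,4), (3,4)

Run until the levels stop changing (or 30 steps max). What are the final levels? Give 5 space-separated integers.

Step 1: flows [0->1,0->2,3->2,4->2,3=4] -> levels [3 3 5 4 4]
Step 2: flows [0=1,2->0,2->3,2->4,3=4] -> levels [4 3 2 5 5]
Step 3: flows [0->1,0->2,3->2,4->2,3=4] -> levels [2 4 5 4 4]
Step 4: flows [1->0,2->0,2->3,2->4,3=4] -> levels [4 3 2 5 5]
  -> period-2 cycle: step 4 state = step 2 state; never stabilizes
  -> state at step 30: (30-2) mod 2 = 0, same as step 2 -> [4 3 2 5 5]

Answer: 4 3 2 5 5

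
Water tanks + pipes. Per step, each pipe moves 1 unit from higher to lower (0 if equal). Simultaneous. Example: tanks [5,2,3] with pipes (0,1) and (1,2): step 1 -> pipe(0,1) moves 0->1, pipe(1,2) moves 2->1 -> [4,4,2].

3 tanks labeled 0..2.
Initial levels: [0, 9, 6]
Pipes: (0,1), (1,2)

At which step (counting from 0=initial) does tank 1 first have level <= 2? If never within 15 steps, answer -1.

Step 1: flows [1->0,1->2] -> levels [1 7 7]
Step 2: flows [1->0,1=2] -> levels [2 6 7]
Step 3: flows [1->0,2->1] -> levels [3 6 6]
Step 4: flows [1->0,1=2] -> levels [4 5 6]
Step 5: flows [1->0,2->1] -> levels [5 5 5]
Step 6: flows [0=1,1=2] -> levels [5 5 5]
  -> stable; tank 1 stays at 5 > 2
Tank 1 never reaches <=2 within 15 steps

Answer: -1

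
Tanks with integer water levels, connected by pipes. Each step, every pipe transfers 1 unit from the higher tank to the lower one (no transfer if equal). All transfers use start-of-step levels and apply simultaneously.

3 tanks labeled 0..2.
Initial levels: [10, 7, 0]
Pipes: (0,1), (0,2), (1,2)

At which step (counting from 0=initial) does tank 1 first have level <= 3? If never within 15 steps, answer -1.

Answer: -1

Derivation:
Step 1: flows [0->1,0->2,1->2] -> levels [8 7 2]
Step 2: flows [0->1,0->2,1->2] -> levels [6 7 4]
Step 3: flows [1->0,0->2,1->2] -> levels [6 5 6]
Step 4: flows [0->1,0=2,2->1] -> levels [5 7 5]
Step 5: flows [1->0,0=2,1->2] -> levels [6 5 6]
  -> period-2 cycle (repeats step 3); tank 1 never drops to <=3
Tank 1 never reaches <=3 within 15 steps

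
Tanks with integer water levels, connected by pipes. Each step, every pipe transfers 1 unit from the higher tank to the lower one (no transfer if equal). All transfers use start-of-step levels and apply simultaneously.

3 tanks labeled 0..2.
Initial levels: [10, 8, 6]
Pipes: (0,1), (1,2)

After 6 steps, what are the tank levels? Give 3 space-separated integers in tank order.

Answer: 8 8 8

Derivation:
Step 1: flows [0->1,1->2] -> levels [9 8 7]
Step 2: flows [0->1,1->2] -> levels [8 8 8]
Step 3: flows [0=1,1=2] -> levels [8 8 8]
  -> stable; steps 4..6 unchanged -> [8 8 8]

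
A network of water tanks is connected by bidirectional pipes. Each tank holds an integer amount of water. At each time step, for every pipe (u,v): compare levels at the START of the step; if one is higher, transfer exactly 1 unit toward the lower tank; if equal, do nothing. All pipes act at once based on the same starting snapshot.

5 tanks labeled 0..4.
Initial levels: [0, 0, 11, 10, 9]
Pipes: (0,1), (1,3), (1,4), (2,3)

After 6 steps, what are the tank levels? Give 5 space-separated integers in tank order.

Step 1: flows [0=1,3->1,4->1,2->3] -> levels [0 2 10 10 8]
Step 2: flows [1->0,3->1,4->1,2=3] -> levels [1 3 10 9 7]
Step 3: flows [1->0,3->1,4->1,2->3] -> levels [2 4 9 9 6]
Step 4: flows [1->0,3->1,4->1,2=3] -> levels [3 5 9 8 5]
Step 5: flows [1->0,3->1,1=4,2->3] -> levels [4 5 8 8 5]
Step 6: flows [1->0,3->1,1=4,2=3] -> levels [5 5 8 7 5]

Answer: 5 5 8 7 5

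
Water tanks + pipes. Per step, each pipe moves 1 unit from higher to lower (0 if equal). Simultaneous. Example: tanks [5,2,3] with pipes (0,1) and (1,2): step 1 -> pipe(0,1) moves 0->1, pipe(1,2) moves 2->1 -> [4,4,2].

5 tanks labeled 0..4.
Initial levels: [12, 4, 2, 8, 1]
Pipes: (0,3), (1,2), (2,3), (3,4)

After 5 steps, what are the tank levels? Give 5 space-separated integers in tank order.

Step 1: flows [0->3,1->2,3->2,3->4] -> levels [11 3 4 7 2]
Step 2: flows [0->3,2->1,3->2,3->4] -> levels [10 4 4 6 3]
Step 3: flows [0->3,1=2,3->2,3->4] -> levels [9 4 5 5 4]
Step 4: flows [0->3,2->1,2=3,3->4] -> levels [8 5 4 5 5]
Step 5: flows [0->3,1->2,3->2,3=4] -> levels [7 4 6 5 5]

Answer: 7 4 6 5 5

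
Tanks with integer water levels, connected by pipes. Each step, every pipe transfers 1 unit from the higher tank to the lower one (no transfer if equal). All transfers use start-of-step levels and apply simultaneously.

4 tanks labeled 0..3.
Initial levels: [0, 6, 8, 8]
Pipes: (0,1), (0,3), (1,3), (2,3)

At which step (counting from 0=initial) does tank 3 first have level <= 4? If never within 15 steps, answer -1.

Step 1: flows [1->0,3->0,3->1,2=3] -> levels [2 6 8 6]
Step 2: flows [1->0,3->0,1=3,2->3] -> levels [4 5 7 6]
Step 3: flows [1->0,3->0,3->1,2->3] -> levels [6 5 6 5]
Step 4: flows [0->1,0->3,1=3,2->3] -> levels [4 6 5 7]
Step 5: flows [1->0,3->0,3->1,3->2] -> levels [6 6 6 4]
Tank 3 first reaches <=4 at step 5

Answer: 5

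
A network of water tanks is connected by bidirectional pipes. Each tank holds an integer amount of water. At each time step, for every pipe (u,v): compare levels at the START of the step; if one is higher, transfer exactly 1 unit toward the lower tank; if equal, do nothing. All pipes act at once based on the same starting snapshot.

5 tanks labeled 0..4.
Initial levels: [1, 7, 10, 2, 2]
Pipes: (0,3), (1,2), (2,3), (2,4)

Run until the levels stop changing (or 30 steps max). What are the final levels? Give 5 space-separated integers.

Step 1: flows [3->0,2->1,2->3,2->4] -> levels [2 8 7 2 3]
Step 2: flows [0=3,1->2,2->3,2->4] -> levels [2 7 6 3 4]
Step 3: flows [3->0,1->2,2->3,2->4] -> levels [3 6 5 3 5]
Step 4: flows [0=3,1->2,2->3,2=4] -> levels [3 5 5 4 5]
Step 5: flows [3->0,1=2,2->3,2=4] -> levels [4 5 4 4 5]
Step 6: flows [0=3,1->2,2=3,4->2] -> levels [4 4 6 4 4]
Step 7: flows [0=3,2->1,2->3,2->4] -> levels [4 5 3 5 5]
Step 8: flows [3->0,1->2,3->2,4->2] -> levels [5 4 6 3 4]
Step 9: flows [0->3,2->1,2->3,2->4] -> levels [4 5 3 5 5]
  -> period-2 cycle: step 9 state = step 7 state; never stabilizes
  -> state at step 30: (30-7) mod 2 = 1, same as step 8 -> [5 4 6 3 4]

Answer: 5 4 6 3 4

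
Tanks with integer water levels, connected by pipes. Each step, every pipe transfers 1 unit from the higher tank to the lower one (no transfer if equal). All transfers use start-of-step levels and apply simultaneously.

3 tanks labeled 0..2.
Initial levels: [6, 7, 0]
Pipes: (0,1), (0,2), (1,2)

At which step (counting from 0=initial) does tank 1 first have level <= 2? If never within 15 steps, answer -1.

Step 1: flows [1->0,0->2,1->2] -> levels [6 5 2]
Step 2: flows [0->1,0->2,1->2] -> levels [4 5 4]
Step 3: flows [1->0,0=2,1->2] -> levels [5 3 5]
Step 4: flows [0->1,0=2,2->1] -> levels [4 5 4]
  -> period-2 cycle (repeats step 2); tank 1 never drops to <=2
Tank 1 never reaches <=2 within 15 steps

Answer: -1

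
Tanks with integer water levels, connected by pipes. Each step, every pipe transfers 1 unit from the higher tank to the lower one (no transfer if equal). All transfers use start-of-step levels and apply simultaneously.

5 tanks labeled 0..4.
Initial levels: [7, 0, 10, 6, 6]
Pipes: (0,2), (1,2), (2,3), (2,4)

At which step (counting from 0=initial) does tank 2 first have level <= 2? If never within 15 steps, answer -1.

Step 1: flows [2->0,2->1,2->3,2->4] -> levels [8 1 6 7 7]
Step 2: flows [0->2,2->1,3->2,4->2] -> levels [7 2 8 6 6]
Step 3: flows [2->0,2->1,2->3,2->4] -> levels [8 3 4 7 7]
Step 4: flows [0->2,2->1,3->2,4->2] -> levels [7 4 6 6 6]
Step 5: flows [0->2,2->1,2=3,2=4] -> levels [6 5 6 6 6]
Step 6: flows [0=2,2->1,2=3,2=4] -> levels [6 6 5 6 6]
Step 7: flows [0->2,1->2,3->2,4->2] -> levels [5 5 9 5 5]
Step 8: flows [2->0,2->1,2->3,2->4] -> levels [6 6 5 6 6]
  -> period-2 cycle (repeats step 6); tank 2 never drops to <=2
Tank 2 never reaches <=2 within 15 steps

Answer: -1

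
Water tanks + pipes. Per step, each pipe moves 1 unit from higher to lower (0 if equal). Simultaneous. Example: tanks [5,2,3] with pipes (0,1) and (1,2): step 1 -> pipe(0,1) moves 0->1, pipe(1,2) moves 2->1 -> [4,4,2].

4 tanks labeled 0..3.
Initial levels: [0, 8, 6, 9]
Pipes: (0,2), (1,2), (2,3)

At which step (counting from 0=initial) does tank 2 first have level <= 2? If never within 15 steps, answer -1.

Answer: -1

Derivation:
Step 1: flows [2->0,1->2,3->2] -> levels [1 7 7 8]
Step 2: flows [2->0,1=2,3->2] -> levels [2 7 7 7]
Step 3: flows [2->0,1=2,2=3] -> levels [3 7 6 7]
Step 4: flows [2->0,1->2,3->2] -> levels [4 6 7 6]
Step 5: flows [2->0,2->1,2->3] -> levels [5 7 4 7]
Step 6: flows [0->2,1->2,3->2] -> levels [4 6 7 6]
  -> period-2 cycle (repeats step 4); tank 2 never drops to <=2
Tank 2 never reaches <=2 within 15 steps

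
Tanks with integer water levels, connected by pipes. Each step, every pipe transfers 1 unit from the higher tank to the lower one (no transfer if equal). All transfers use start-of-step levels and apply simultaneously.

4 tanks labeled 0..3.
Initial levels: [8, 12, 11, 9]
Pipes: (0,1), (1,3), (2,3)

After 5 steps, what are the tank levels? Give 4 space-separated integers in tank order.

Answer: 10 9 10 11

Derivation:
Step 1: flows [1->0,1->3,2->3] -> levels [9 10 10 11]
Step 2: flows [1->0,3->1,3->2] -> levels [10 10 11 9]
Step 3: flows [0=1,1->3,2->3] -> levels [10 9 10 11]
Step 4: flows [0->1,3->1,3->2] -> levels [9 11 11 9]
Step 5: flows [1->0,1->3,2->3] -> levels [10 9 10 11]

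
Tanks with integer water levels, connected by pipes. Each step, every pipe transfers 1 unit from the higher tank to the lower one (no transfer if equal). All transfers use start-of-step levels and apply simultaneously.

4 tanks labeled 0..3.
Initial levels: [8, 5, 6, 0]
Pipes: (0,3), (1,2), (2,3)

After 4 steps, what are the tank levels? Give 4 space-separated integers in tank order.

Answer: 5 5 4 5

Derivation:
Step 1: flows [0->3,2->1,2->3] -> levels [7 6 4 2]
Step 2: flows [0->3,1->2,2->3] -> levels [6 5 4 4]
Step 3: flows [0->3,1->2,2=3] -> levels [5 4 5 5]
Step 4: flows [0=3,2->1,2=3] -> levels [5 5 4 5]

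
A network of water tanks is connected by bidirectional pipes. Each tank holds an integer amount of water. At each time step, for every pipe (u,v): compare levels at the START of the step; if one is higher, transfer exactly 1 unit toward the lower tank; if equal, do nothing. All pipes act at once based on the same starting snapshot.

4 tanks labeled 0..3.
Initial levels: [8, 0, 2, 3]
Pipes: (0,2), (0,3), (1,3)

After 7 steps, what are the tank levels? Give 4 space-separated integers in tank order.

Step 1: flows [0->2,0->3,3->1] -> levels [6 1 3 3]
Step 2: flows [0->2,0->3,3->1] -> levels [4 2 4 3]
Step 3: flows [0=2,0->3,3->1] -> levels [3 3 4 3]
Step 4: flows [2->0,0=3,1=3] -> levels [4 3 3 3]
Step 5: flows [0->2,0->3,1=3] -> levels [2 3 4 4]
Step 6: flows [2->0,3->0,3->1] -> levels [4 4 3 2]
Step 7: flows [0->2,0->3,1->3] -> levels [2 3 4 4]

Answer: 2 3 4 4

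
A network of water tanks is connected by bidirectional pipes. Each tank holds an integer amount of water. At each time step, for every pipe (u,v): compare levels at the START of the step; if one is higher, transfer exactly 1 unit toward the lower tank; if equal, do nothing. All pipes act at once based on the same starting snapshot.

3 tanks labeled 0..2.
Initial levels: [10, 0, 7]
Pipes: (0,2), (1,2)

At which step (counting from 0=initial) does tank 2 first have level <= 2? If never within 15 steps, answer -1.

Answer: -1

Derivation:
Step 1: flows [0->2,2->1] -> levels [9 1 7]
Step 2: flows [0->2,2->1] -> levels [8 2 7]
Step 3: flows [0->2,2->1] -> levels [7 3 7]
Step 4: flows [0=2,2->1] -> levels [7 4 6]
Step 5: flows [0->2,2->1] -> levels [6 5 6]
Step 6: flows [0=2,2->1] -> levels [6 6 5]
Step 7: flows [0->2,1->2] -> levels [5 5 7]
Step 8: flows [2->0,2->1] -> levels [6 6 5]
  -> period-2 cycle (repeats step 6); tank 2 never drops to <=2
Tank 2 never reaches <=2 within 15 steps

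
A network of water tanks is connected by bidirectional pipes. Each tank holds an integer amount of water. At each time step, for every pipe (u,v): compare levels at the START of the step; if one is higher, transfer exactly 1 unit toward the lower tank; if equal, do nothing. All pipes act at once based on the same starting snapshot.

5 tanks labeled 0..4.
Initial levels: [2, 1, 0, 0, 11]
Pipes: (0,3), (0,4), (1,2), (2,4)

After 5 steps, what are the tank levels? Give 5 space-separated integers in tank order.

Step 1: flows [0->3,4->0,1->2,4->2] -> levels [2 0 2 1 9]
Step 2: flows [0->3,4->0,2->1,4->2] -> levels [2 1 2 2 7]
Step 3: flows [0=3,4->0,2->1,4->2] -> levels [3 2 2 2 5]
Step 4: flows [0->3,4->0,1=2,4->2] -> levels [3 2 3 3 3]
Step 5: flows [0=3,0=4,2->1,2=4] -> levels [3 3 2 3 3]

Answer: 3 3 2 3 3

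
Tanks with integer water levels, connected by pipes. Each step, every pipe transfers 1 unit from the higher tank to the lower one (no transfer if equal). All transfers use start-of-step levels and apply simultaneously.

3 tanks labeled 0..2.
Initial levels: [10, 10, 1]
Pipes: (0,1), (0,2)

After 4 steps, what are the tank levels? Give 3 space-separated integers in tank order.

Answer: 8 8 5

Derivation:
Step 1: flows [0=1,0->2] -> levels [9 10 2]
Step 2: flows [1->0,0->2] -> levels [9 9 3]
Step 3: flows [0=1,0->2] -> levels [8 9 4]
Step 4: flows [1->0,0->2] -> levels [8 8 5]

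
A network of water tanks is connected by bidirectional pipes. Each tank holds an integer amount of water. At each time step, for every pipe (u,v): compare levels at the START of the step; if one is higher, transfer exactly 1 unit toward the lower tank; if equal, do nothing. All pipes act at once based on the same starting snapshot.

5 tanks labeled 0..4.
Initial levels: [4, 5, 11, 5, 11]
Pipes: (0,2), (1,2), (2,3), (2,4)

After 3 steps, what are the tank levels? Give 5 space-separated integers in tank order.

Answer: 6 6 9 6 9

Derivation:
Step 1: flows [2->0,2->1,2->3,2=4] -> levels [5 6 8 6 11]
Step 2: flows [2->0,2->1,2->3,4->2] -> levels [6 7 6 7 10]
Step 3: flows [0=2,1->2,3->2,4->2] -> levels [6 6 9 6 9]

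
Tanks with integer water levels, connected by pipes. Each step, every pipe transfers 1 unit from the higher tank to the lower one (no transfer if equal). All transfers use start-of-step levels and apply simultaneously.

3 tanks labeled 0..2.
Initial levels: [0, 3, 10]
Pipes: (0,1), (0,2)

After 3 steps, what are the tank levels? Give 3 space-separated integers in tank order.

Step 1: flows [1->0,2->0] -> levels [2 2 9]
Step 2: flows [0=1,2->0] -> levels [3 2 8]
Step 3: flows [0->1,2->0] -> levels [3 3 7]

Answer: 3 3 7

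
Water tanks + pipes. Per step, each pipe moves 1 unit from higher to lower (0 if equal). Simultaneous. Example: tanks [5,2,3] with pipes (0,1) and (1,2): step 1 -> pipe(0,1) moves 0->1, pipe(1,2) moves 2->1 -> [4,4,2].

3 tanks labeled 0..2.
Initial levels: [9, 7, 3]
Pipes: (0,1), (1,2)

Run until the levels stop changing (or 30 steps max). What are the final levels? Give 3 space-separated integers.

Answer: 6 7 6

Derivation:
Step 1: flows [0->1,1->2] -> levels [8 7 4]
Step 2: flows [0->1,1->2] -> levels [7 7 5]
Step 3: flows [0=1,1->2] -> levels [7 6 6]
Step 4: flows [0->1,1=2] -> levels [6 7 6]
Step 5: flows [1->0,1->2] -> levels [7 5 7]
Step 6: flows [0->1,2->1] -> levels [6 7 6]
  -> period-2 cycle: step 6 state = step 4 state; never stabilizes
  -> state at step 30: (30-4) mod 2 = 0, same as step 4 -> [6 7 6]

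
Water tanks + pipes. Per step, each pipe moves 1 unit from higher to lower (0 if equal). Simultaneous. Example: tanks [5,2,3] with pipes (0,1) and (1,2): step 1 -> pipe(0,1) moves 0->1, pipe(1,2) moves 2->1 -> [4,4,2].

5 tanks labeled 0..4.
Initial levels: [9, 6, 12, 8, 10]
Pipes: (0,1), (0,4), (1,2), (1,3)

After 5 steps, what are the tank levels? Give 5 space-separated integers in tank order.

Step 1: flows [0->1,4->0,2->1,3->1] -> levels [9 9 11 7 9]
Step 2: flows [0=1,0=4,2->1,1->3] -> levels [9 9 10 8 9]
Step 3: flows [0=1,0=4,2->1,1->3] -> levels [9 9 9 9 9]
Step 4: flows [0=1,0=4,1=2,1=3] -> levels [9 9 9 9 9]
  -> stable; steps 5..5 unchanged -> [9 9 9 9 9]

Answer: 9 9 9 9 9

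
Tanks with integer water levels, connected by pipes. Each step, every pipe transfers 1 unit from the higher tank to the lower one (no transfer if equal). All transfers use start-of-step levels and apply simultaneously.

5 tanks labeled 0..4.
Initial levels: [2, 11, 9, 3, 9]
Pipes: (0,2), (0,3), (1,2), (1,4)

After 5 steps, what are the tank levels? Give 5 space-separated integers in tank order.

Answer: 5 8 7 5 9

Derivation:
Step 1: flows [2->0,3->0,1->2,1->4] -> levels [4 9 9 2 10]
Step 2: flows [2->0,0->3,1=2,4->1] -> levels [4 10 8 3 9]
Step 3: flows [2->0,0->3,1->2,1->4] -> levels [4 8 8 4 10]
Step 4: flows [2->0,0=3,1=2,4->1] -> levels [5 9 7 4 9]
Step 5: flows [2->0,0->3,1->2,1=4] -> levels [5 8 7 5 9]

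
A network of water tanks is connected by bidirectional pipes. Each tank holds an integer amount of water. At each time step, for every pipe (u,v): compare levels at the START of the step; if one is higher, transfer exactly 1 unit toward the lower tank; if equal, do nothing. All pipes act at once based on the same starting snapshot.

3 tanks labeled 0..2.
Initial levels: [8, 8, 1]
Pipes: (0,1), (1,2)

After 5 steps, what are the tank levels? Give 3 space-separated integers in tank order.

Step 1: flows [0=1,1->2] -> levels [8 7 2]
Step 2: flows [0->1,1->2] -> levels [7 7 3]
Step 3: flows [0=1,1->2] -> levels [7 6 4]
Step 4: flows [0->1,1->2] -> levels [6 6 5]
Step 5: flows [0=1,1->2] -> levels [6 5 6]

Answer: 6 5 6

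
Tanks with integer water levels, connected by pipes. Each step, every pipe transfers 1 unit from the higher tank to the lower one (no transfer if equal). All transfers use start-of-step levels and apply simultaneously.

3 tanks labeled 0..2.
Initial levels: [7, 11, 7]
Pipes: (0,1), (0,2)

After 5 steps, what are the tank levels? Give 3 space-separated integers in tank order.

Step 1: flows [1->0,0=2] -> levels [8 10 7]
Step 2: flows [1->0,0->2] -> levels [8 9 8]
Step 3: flows [1->0,0=2] -> levels [9 8 8]
Step 4: flows [0->1,0->2] -> levels [7 9 9]
Step 5: flows [1->0,2->0] -> levels [9 8 8]

Answer: 9 8 8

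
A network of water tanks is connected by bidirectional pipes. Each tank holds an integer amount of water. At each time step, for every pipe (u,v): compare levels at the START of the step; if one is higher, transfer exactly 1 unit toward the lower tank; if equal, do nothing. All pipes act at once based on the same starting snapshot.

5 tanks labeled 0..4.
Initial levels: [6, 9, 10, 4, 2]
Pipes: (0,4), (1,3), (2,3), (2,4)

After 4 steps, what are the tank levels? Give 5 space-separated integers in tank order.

Answer: 5 7 5 8 6

Derivation:
Step 1: flows [0->4,1->3,2->3,2->4] -> levels [5 8 8 6 4]
Step 2: flows [0->4,1->3,2->3,2->4] -> levels [4 7 6 8 6]
Step 3: flows [4->0,3->1,3->2,2=4] -> levels [5 8 7 6 5]
Step 4: flows [0=4,1->3,2->3,2->4] -> levels [5 7 5 8 6]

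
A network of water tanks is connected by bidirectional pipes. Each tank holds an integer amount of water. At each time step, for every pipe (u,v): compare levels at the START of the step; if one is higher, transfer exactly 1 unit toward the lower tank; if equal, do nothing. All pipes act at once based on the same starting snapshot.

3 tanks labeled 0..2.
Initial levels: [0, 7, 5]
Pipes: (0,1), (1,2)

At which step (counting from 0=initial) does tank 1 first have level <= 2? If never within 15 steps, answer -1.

Step 1: flows [1->0,1->2] -> levels [1 5 6]
Step 2: flows [1->0,2->1] -> levels [2 5 5]
Step 3: flows [1->0,1=2] -> levels [3 4 5]
Step 4: flows [1->0,2->1] -> levels [4 4 4]
Step 5: flows [0=1,1=2] -> levels [4 4 4]
  -> stable; tank 1 stays at 4 > 2
Tank 1 never reaches <=2 within 15 steps

Answer: -1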